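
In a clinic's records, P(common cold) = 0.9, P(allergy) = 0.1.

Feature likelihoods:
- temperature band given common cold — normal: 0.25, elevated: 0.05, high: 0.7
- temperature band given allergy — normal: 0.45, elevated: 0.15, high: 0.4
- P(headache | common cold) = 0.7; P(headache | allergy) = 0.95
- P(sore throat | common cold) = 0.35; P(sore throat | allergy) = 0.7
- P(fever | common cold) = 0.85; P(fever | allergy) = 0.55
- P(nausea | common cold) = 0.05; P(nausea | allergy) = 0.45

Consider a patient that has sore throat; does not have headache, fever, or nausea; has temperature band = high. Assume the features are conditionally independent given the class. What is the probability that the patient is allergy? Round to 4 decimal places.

0.0355

common cold: 0.9 × 0.7 × (1−0.7) × 0.35 × (1−0.85) × (1−0.05) = 0.009426375
allergy: 0.1 × 0.4 × (1−0.95) × 0.7 × (1−0.55) × (1−0.45) = 0.0003465
P(allergy | x) = 0.0003465 / 0.009772875 ≈ 0.0355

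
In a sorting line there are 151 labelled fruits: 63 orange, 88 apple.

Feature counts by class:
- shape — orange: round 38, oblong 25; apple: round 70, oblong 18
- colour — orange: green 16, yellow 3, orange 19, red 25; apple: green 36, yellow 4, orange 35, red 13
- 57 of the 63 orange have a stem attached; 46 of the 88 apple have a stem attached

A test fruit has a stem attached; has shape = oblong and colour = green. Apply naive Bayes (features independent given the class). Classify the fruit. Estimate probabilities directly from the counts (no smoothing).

orange: (63/151) × (25/63) × (16/63) × (57/63) ≈ 0.0380432
apple: (88/151) × (18/88) × (36/88) × (46/88) ≈ 0.0254912
Highest score → orange.

orange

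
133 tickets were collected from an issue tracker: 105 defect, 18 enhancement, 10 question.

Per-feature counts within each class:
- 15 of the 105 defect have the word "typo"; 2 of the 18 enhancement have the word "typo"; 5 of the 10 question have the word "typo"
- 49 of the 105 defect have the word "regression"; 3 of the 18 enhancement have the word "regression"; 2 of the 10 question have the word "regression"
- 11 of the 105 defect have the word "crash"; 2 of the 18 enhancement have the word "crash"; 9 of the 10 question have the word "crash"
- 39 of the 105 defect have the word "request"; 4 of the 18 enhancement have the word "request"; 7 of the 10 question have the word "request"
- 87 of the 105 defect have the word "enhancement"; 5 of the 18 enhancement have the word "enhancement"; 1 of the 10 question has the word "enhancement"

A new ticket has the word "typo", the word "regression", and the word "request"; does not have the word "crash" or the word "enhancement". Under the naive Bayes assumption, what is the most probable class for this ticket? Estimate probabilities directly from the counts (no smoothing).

defect

defect: (105/133) × (15/105) × (49/105) × (94/105) × (39/105) × (18/105) ≈ 0.00300015
enhancement: (18/133) × (2/18) × (3/18) × (16/18) × (4/18) × (13/18) ≈ 0.000357547
question: (10/133) × (5/10) × (2/10) × (1/10) × (7/10) × (9/10) ≈ 0.000473684
Highest score → defect.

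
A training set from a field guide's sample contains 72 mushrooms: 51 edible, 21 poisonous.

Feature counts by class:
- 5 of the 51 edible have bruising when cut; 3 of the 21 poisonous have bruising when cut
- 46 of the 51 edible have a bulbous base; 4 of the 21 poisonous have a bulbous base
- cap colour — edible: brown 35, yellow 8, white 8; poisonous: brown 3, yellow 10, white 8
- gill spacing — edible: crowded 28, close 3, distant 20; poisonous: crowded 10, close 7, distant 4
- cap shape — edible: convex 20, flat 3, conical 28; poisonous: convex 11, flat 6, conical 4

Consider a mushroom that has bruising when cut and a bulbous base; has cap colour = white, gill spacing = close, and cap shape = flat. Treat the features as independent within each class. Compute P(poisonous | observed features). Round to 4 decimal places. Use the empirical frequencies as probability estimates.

edible: (51/72) × (5/51) × (46/51) × (8/51) × (3/51) × (3/51) ≈ 0.0000339975
poisonous: (21/72) × (3/21) × (4/21) × (8/21) × (7/21) × (6/21) ≈ 0.000287946
P(poisonous | x) = 0.000287946 / 0.0003219435 ≈ 0.8944

0.8944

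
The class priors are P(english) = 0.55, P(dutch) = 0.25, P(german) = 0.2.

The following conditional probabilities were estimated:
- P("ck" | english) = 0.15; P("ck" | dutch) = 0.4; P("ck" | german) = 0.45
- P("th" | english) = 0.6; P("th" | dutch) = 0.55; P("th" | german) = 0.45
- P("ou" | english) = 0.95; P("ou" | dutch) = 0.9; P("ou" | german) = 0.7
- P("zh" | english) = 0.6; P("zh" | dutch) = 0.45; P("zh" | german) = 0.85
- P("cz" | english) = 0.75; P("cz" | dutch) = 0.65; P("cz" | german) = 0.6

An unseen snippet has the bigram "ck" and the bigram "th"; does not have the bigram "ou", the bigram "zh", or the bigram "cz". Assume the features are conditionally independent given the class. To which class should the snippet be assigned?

dutch

english: 0.55 × 0.15 × 0.6 × (1−0.95) × (1−0.6) × (1−0.75) = 0.0002475
dutch: 0.25 × 0.4 × 0.55 × (1−0.9) × (1−0.45) × (1−0.65) = 0.00105875
german: 0.2 × 0.45 × 0.45 × (1−0.7) × (1−0.85) × (1−0.6) = 0.000729
Highest score → dutch.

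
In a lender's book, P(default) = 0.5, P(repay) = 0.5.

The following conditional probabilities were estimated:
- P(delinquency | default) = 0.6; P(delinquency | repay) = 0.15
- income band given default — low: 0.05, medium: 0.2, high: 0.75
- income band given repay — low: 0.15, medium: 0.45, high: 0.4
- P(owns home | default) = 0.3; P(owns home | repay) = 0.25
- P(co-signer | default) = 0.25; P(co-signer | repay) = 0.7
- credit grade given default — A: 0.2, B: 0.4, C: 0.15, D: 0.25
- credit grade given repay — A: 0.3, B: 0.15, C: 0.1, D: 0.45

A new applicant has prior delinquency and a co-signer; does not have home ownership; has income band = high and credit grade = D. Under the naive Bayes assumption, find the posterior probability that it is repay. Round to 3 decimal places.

0.419

default: 0.5 × 0.6 × 0.75 × (1−0.3) × 0.25 × 0.25 = 0.00984375
repay: 0.5 × 0.15 × 0.4 × (1−0.25) × 0.7 × 0.45 = 0.0070875
P(repay | x) = 0.0070875 / 0.01693125 ≈ 0.419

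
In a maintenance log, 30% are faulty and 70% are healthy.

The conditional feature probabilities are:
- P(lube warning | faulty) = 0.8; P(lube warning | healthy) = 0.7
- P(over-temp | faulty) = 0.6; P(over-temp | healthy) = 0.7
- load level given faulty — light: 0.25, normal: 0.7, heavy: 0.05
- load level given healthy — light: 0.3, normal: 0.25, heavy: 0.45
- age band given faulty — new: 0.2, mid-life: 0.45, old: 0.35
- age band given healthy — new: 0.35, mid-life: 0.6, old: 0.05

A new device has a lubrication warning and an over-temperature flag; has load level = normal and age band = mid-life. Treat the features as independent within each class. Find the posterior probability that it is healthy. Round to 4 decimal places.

0.5315

faulty: 0.3 × 0.8 × 0.6 × 0.7 × 0.45 = 0.04536
healthy: 0.7 × 0.7 × 0.7 × 0.25 × 0.6 = 0.05145
P(healthy | x) = 0.05145 / 0.09681 ≈ 0.5315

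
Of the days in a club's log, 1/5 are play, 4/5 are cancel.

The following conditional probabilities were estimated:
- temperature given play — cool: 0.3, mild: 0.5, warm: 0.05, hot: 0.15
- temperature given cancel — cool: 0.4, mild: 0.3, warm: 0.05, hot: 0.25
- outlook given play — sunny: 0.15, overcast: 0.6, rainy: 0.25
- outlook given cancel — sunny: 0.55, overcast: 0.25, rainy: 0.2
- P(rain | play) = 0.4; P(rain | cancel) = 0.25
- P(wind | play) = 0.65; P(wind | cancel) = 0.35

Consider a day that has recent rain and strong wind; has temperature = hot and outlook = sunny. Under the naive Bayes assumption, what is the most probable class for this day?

play: 0.2 × 0.15 × 0.15 × 0.4 × 0.65 = 0.00117
cancel: 0.8 × 0.25 × 0.55 × 0.25 × 0.35 = 0.009625
Highest score → cancel.

cancel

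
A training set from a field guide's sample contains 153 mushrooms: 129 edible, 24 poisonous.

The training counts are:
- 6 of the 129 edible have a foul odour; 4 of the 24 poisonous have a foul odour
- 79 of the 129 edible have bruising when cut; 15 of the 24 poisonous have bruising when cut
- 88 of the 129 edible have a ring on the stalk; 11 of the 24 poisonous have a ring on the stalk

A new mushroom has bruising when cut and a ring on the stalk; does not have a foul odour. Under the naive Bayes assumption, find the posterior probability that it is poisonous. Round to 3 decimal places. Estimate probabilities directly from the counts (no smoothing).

0.100

edible: (129/153) × (123/129) × (79/129) × (88/129) ≈ 0.335849
poisonous: (24/153) × (20/24) × (15/24) × (11/24) ≈ 0.0374455
P(poisonous | x) = 0.0374455 / 0.3732945 ≈ 0.100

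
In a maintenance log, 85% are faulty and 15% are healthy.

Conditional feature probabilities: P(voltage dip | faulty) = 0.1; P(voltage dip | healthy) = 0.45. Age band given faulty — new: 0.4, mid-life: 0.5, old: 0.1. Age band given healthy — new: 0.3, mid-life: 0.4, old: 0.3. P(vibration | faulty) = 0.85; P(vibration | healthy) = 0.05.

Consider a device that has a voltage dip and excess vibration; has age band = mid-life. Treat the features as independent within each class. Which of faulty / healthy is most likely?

faulty

faulty: 0.85 × 0.1 × 0.5 × 0.85 = 0.036125
healthy: 0.15 × 0.45 × 0.4 × 0.05 = 0.00135
Highest score → faulty.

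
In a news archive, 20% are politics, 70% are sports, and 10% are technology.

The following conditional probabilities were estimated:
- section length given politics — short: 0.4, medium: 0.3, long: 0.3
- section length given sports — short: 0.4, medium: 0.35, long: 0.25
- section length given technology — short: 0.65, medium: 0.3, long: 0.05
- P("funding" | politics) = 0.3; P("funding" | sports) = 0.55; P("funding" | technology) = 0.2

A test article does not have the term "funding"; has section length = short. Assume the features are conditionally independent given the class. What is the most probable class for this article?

sports

politics: 0.2 × 0.4 × (1−0.3) = 0.056
sports: 0.7 × 0.4 × (1−0.55) = 0.126
technology: 0.1 × 0.65 × (1−0.2) = 0.052
Highest score → sports.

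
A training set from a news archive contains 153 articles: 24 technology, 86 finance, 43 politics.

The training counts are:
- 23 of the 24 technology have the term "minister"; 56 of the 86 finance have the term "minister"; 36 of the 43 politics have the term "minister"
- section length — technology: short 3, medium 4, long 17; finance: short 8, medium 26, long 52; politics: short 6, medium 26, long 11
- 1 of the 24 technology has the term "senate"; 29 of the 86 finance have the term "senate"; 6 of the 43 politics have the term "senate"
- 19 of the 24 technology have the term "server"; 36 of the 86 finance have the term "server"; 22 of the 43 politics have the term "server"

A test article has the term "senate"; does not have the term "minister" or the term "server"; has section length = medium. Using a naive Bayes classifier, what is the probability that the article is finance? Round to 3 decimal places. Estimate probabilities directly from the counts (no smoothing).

technology: (24/153) × (1/24) × (4/24) × (1/24) × (5/24) ≈ 0.00000945594
finance: (86/153) × (30/86) × (26/86) × (29/86) × (50/86) ≈ 0.0116219
politics: (43/153) × (7/43) × (26/43) × (6/43) × (21/43) ≈ 0.00188515
P(finance | x) = 0.0116219 / 0.01351650594 ≈ 0.860

0.860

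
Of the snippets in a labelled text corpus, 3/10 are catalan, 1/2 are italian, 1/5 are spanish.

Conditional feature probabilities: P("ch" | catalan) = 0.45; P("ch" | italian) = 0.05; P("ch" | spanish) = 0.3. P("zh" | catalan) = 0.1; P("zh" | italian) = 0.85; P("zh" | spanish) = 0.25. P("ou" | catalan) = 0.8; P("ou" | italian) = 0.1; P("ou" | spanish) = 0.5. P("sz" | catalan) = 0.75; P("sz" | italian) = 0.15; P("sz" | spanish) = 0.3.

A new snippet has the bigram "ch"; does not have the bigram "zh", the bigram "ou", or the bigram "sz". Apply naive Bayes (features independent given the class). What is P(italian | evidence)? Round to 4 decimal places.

0.1162

catalan: 0.3 × 0.45 × (1−0.1) × (1−0.8) × (1−0.75) = 0.006075
italian: 0.5 × 0.05 × (1−0.85) × (1−0.1) × (1−0.15) = 0.00286875
spanish: 0.2 × 0.3 × (1−0.25) × (1−0.5) × (1−0.3) = 0.01575
P(italian | x) = 0.00286875 / 0.02469375 ≈ 0.1162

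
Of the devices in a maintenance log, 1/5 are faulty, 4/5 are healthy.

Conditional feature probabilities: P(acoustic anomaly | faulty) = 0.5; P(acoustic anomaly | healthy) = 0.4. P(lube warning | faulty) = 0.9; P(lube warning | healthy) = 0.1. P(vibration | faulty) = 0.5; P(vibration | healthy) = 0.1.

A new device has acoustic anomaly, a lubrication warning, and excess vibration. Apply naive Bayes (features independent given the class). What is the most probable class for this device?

faulty

faulty: 0.2 × 0.5 × 0.9 × 0.5 = 0.045
healthy: 0.8 × 0.4 × 0.1 × 0.1 = 0.0032
Highest score → faulty.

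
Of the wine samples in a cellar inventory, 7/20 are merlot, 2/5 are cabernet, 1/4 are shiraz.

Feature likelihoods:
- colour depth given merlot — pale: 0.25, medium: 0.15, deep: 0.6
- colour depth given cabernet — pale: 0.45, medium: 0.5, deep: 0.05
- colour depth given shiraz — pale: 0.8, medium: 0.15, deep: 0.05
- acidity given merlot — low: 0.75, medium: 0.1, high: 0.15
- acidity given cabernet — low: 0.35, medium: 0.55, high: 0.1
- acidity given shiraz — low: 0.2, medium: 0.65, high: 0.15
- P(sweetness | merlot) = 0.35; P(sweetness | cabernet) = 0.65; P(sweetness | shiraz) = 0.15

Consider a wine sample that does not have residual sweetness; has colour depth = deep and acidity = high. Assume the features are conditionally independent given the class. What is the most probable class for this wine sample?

merlot

merlot: 0.35 × 0.6 × 0.15 × (1−0.35) = 0.020475
cabernet: 0.4 × 0.05 × 0.1 × (1−0.65) = 0.0007
shiraz: 0.25 × 0.05 × 0.15 × (1−0.15) = 0.00159375
Highest score → merlot.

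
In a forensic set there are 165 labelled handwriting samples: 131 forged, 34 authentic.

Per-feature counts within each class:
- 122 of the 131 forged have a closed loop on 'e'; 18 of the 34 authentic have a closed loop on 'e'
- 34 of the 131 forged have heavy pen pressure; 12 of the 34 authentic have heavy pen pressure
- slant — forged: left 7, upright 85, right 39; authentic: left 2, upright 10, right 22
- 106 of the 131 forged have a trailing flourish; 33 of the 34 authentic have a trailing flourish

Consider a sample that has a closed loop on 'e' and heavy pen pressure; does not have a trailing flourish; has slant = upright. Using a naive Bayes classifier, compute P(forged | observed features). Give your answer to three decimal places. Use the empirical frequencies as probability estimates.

forged: (131/165) × (122/131) × (34/131) × (85/131) × (25/131) ≈ 0.0237629
authentic: (34/165) × (18/34) × (12/34) × (10/34) × (1/34) ≈ 0.000333068
P(forged | x) = 0.0237629 / 0.024095968 ≈ 0.986

0.986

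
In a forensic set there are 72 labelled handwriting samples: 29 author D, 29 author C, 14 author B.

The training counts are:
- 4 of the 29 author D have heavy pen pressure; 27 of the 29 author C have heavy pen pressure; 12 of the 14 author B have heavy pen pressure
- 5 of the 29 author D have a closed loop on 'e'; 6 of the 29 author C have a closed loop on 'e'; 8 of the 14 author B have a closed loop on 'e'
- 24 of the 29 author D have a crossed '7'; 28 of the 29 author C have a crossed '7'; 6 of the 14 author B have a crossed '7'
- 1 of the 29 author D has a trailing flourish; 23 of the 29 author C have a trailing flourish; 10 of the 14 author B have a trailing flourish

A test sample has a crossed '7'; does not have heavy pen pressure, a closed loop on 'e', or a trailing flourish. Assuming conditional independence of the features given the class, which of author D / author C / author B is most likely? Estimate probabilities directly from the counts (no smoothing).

author D

author D: (29/72) × (25/29) × (24/29) × (24/29) × (28/29) ≈ 0.229612
author C: (29/72) × (2/29) × (23/29) × (28/29) × (6/29) ≈ 0.00440089
author B: (14/72) × (2/14) × (6/14) × (6/14) × (4/14) ≈ 0.00145773
Highest score → author D.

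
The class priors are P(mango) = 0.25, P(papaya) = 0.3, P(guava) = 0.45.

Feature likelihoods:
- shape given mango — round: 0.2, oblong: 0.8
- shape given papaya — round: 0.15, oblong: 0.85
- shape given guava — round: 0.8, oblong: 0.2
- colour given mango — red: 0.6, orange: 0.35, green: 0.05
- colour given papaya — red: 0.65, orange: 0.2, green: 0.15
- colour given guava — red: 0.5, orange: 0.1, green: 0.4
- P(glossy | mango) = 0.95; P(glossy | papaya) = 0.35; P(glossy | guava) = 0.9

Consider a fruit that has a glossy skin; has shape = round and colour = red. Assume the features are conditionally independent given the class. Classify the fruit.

mango: 0.25 × 0.2 × 0.6 × 0.95 = 0.0285
papaya: 0.3 × 0.15 × 0.65 × 0.35 = 0.0102375
guava: 0.45 × 0.8 × 0.5 × 0.9 = 0.162
Highest score → guava.

guava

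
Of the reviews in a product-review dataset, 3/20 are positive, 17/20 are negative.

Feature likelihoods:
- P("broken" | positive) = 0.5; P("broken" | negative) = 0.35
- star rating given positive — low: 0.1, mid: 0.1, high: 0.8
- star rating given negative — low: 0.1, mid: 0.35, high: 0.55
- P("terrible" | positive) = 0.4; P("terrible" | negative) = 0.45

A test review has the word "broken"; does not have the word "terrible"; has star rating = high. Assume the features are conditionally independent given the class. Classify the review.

positive: 0.15 × 0.5 × 0.8 × (1−0.4) = 0.036
negative: 0.85 × 0.35 × 0.55 × (1−0.45) = 0.08999375
Highest score → negative.

negative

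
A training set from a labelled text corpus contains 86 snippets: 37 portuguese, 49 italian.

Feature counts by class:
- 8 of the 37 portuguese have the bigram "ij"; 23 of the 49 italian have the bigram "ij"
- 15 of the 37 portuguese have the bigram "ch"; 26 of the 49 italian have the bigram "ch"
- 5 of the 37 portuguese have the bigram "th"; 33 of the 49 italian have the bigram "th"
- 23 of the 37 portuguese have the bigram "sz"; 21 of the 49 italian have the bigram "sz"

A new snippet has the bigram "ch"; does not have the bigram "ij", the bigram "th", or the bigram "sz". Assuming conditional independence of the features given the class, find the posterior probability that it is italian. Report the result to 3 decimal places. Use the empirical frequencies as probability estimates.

portuguese: (37/86) × (29/37) × (15/37) × (32/37) × (14/37) ≈ 0.0447367
italian: (49/86) × (26/49) × (26/49) × (16/49) × (28/49) ≈ 0.0299322
P(italian | x) = 0.0299322 / 0.0746689 ≈ 0.401

0.401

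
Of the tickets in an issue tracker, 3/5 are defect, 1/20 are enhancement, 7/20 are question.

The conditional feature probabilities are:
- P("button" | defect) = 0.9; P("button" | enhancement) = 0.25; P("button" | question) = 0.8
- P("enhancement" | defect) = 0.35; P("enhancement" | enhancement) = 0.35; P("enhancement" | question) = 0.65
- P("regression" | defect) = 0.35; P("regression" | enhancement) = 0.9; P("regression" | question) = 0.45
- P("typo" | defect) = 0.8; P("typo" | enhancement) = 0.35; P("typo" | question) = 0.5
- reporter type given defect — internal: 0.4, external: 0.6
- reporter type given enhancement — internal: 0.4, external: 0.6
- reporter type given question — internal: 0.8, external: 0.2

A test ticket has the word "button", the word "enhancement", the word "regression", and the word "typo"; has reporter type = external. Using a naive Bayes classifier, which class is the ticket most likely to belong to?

defect

defect: 0.6 × 0.9 × 0.35 × 0.35 × 0.8 × 0.6 = 0.031752
enhancement: 0.05 × 0.25 × 0.35 × 0.9 × 0.35 × 0.6 = 0.000826875
question: 0.35 × 0.8 × 0.65 × 0.45 × 0.5 × 0.2 = 0.00819
Highest score → defect.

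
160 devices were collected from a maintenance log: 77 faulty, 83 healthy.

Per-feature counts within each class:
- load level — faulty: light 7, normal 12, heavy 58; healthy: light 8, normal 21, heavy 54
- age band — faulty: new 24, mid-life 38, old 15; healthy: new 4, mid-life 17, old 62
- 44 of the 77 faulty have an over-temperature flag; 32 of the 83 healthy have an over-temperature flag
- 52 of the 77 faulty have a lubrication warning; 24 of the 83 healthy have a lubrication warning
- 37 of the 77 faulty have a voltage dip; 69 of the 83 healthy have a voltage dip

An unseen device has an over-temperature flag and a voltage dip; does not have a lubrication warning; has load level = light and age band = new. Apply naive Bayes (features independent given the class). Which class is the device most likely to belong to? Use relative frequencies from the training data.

faulty

faulty: (77/160) × (7/77) × (24/77) × (44/77) × (25/77) × (37/77) ≈ 0.00121568
healthy: (83/160) × (8/83) × (4/83) × (32/83) × (59/83) × (69/83) ≈ 0.000548995
Highest score → faulty.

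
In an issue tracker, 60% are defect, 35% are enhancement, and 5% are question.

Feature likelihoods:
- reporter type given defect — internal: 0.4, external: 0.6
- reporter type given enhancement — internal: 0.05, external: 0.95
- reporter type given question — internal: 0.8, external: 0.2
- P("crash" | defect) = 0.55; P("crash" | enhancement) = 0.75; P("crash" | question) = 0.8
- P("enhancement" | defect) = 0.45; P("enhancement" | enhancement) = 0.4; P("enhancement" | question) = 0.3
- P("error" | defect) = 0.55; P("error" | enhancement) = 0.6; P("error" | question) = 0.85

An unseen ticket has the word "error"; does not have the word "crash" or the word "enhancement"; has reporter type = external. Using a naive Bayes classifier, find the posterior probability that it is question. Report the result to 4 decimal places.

0.0149

defect: 0.6 × 0.6 × (1−0.55) × (1−0.45) × 0.55 = 0.049005
enhancement: 0.35 × 0.95 × (1−0.75) × (1−0.4) × 0.6 = 0.029925
question: 0.05 × 0.2 × (1−0.8) × (1−0.3) × 0.85 = 0.00119
P(question | x) = 0.00119 / 0.08012 ≈ 0.0149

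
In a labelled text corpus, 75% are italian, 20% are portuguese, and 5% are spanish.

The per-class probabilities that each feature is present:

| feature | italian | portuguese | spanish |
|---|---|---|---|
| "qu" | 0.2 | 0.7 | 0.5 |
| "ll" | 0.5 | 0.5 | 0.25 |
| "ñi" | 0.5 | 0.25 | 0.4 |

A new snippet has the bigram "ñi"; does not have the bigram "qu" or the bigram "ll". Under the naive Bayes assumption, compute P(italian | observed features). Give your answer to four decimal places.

italian: 0.75 × (1−0.2) × (1−0.5) × 0.5 = 0.15
portuguese: 0.2 × (1−0.7) × (1−0.5) × 0.25 = 0.0075
spanish: 0.05 × (1−0.5) × (1−0.25) × 0.4 = 0.0075
P(italian | x) = 0.15 / 0.165 ≈ 0.9091

0.9091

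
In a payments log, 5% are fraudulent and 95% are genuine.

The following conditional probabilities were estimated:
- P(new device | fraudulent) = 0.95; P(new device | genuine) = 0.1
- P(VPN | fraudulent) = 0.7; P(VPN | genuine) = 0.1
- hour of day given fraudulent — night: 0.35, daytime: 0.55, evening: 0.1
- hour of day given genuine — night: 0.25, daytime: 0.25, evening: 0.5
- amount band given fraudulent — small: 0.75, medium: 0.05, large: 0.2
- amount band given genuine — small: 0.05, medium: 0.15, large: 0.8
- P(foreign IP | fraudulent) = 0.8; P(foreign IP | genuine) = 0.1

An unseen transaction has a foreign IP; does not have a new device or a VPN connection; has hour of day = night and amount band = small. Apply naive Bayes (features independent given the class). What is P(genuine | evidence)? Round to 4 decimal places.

fraudulent: 0.05 × (1−0.95) × (1−0.7) × 0.35 × 0.75 × 0.8 = 0.0001575
genuine: 0.95 × (1−0.1) × (1−0.1) × 0.25 × 0.05 × 0.1 = 0.000961875
P(genuine | x) = 0.000961875 / 0.001119375 ≈ 0.8593

0.8593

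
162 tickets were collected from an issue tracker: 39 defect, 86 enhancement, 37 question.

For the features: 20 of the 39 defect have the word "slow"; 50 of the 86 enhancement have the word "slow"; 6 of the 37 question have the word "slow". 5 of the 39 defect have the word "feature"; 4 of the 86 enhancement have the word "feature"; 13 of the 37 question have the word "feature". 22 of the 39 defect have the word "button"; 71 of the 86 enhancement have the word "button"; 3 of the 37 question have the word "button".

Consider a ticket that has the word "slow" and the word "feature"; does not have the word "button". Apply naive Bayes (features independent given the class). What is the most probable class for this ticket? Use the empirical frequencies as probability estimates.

defect: (39/162) × (20/39) × (5/39) × (17/39) ≈ 0.00689929
enhancement: (86/162) × (50/86) × (4/86) × (15/86) ≈ 0.00250386
question: (37/162) × (6/37) × (13/37) × (34/37) ≈ 0.0119579
Highest score → question.

question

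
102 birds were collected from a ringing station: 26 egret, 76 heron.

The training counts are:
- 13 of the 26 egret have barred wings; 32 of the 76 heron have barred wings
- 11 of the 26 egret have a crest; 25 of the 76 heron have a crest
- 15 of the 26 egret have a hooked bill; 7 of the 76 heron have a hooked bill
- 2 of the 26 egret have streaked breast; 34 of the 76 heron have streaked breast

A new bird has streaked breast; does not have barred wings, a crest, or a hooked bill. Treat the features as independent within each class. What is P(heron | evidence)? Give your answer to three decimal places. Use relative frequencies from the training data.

egret: (26/102) × (13/26) × (15/26) × (11/26) × (2/26) ≈ 0.00239297
heron: (76/102) × (44/76) × (51/76) × (69/76) × (34/76) ≈ 0.117574
P(heron | x) = 0.117574 / 0.11996697 ≈ 0.980

0.980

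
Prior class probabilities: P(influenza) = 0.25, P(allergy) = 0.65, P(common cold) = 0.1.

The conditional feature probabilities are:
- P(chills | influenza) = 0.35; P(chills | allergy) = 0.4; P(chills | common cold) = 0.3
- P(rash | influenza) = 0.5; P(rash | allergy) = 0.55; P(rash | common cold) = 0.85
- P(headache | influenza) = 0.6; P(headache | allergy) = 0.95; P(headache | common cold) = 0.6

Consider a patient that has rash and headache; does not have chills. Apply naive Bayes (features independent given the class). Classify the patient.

influenza: 0.25 × (1−0.35) × 0.5 × 0.6 = 0.04875
allergy: 0.65 × (1−0.4) × 0.55 × 0.95 = 0.203775
common cold: 0.1 × (1−0.3) × 0.85 × 0.6 = 0.0357
Highest score → allergy.

allergy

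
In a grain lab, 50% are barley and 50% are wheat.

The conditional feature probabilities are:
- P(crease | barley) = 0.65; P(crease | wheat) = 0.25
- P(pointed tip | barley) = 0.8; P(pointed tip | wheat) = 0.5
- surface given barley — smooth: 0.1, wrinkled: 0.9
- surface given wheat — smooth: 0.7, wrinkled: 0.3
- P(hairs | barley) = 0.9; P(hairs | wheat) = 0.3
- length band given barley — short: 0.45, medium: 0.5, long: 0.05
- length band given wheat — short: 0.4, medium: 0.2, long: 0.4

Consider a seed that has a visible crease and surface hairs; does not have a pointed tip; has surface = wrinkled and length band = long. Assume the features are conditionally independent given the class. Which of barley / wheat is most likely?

barley

barley: 0.5 × 0.65 × (1−0.8) × 0.9 × 0.9 × 0.05 = 0.0026325
wheat: 0.5 × 0.25 × (1−0.5) × 0.3 × 0.3 × 0.4 = 0.00225
Highest score → barley.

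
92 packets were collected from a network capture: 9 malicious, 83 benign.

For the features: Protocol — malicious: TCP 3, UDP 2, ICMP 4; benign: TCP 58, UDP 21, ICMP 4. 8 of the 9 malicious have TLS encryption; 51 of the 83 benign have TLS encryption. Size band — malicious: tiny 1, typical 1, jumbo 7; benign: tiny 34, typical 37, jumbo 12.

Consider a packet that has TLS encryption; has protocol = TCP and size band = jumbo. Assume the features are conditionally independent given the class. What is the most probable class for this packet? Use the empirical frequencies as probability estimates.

malicious: (9/92) × (3/9) × (8/9) × (7/9) ≈ 0.0225443
benign: (83/92) × (58/83) × (51/83) × (12/83) ≈ 0.0560061
Highest score → benign.

benign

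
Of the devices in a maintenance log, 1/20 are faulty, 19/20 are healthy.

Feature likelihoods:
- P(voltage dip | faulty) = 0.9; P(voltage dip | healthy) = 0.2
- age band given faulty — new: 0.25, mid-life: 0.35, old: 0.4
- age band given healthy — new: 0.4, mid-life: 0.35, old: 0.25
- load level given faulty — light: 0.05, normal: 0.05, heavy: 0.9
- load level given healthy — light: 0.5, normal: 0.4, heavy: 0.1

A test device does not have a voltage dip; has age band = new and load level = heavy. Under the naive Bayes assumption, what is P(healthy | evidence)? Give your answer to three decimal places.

faulty: 0.05 × (1−0.9) × 0.25 × 0.9 = 0.001125
healthy: 0.95 × (1−0.2) × 0.4 × 0.1 = 0.0304
P(healthy | x) = 0.0304 / 0.031525 ≈ 0.964

0.964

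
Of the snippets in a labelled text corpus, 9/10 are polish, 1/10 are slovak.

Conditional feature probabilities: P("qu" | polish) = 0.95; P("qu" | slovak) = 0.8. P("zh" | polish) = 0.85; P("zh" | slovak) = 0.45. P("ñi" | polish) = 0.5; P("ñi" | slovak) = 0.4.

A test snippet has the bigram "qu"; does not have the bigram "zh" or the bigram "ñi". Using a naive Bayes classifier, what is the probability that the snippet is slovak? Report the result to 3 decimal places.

polish: 0.9 × 0.95 × (1−0.85) × (1−0.5) = 0.064125
slovak: 0.1 × 0.8 × (1−0.45) × (1−0.4) = 0.0264
P(slovak | x) = 0.0264 / 0.090525 ≈ 0.292

0.292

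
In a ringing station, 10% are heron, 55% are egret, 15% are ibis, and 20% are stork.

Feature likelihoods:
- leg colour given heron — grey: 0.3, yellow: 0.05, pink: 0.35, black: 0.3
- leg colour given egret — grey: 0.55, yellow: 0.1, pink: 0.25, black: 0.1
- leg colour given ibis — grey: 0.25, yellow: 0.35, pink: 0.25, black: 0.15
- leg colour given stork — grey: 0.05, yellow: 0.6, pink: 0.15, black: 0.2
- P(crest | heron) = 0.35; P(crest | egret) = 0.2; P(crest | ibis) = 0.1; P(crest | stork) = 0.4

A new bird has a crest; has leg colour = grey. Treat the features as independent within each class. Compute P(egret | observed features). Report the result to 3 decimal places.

0.768

heron: 0.1 × 0.3 × 0.35 = 0.0105
egret: 0.55 × 0.55 × 0.2 = 0.0605
ibis: 0.15 × 0.25 × 0.1 = 0.00375
stork: 0.2 × 0.05 × 0.4 = 0.004
P(egret | x) = 0.0605 / 0.07875 ≈ 0.768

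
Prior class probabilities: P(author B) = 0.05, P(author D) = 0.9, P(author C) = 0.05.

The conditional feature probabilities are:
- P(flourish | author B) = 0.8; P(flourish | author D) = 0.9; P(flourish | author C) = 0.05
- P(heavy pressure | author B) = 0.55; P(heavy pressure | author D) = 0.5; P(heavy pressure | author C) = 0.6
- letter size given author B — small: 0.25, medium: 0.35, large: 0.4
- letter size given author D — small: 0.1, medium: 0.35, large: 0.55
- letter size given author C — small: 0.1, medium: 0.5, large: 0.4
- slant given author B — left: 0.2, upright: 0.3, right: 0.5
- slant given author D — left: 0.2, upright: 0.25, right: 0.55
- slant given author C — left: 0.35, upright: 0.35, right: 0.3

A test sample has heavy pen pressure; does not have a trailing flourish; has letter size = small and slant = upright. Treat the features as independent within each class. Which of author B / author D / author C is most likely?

author B: 0.05 × (1−0.8) × 0.55 × 0.25 × 0.3 = 0.0004125
author D: 0.9 × (1−0.9) × 0.5 × 0.1 × 0.25 = 0.001125
author C: 0.05 × (1−0.05) × 0.6 × 0.1 × 0.35 = 0.0009975
Highest score → author D.

author D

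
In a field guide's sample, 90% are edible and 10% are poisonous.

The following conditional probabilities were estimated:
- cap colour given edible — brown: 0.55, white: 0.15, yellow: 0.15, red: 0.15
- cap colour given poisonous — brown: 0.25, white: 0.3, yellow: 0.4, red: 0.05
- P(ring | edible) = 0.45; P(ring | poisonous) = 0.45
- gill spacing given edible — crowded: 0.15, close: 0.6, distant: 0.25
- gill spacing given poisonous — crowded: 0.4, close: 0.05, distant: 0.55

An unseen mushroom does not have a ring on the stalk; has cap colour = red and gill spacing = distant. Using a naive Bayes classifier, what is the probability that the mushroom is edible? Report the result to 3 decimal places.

0.925

edible: 0.9 × 0.15 × (1−0.45) × 0.25 = 0.0185625
poisonous: 0.1 × 0.05 × (1−0.45) × 0.55 = 0.0015125
P(edible | x) = 0.0185625 / 0.020075 ≈ 0.925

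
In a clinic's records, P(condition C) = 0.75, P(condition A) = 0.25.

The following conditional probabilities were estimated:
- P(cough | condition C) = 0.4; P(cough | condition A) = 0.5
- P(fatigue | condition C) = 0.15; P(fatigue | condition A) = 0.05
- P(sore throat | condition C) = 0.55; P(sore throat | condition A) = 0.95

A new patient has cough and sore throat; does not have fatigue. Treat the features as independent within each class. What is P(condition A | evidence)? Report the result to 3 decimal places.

0.446

condition C: 0.75 × 0.4 × (1−0.15) × 0.55 = 0.14025
condition A: 0.25 × 0.5 × (1−0.05) × 0.95 = 0.1128125
P(condition A | x) = 0.1128125 / 0.2530625 ≈ 0.446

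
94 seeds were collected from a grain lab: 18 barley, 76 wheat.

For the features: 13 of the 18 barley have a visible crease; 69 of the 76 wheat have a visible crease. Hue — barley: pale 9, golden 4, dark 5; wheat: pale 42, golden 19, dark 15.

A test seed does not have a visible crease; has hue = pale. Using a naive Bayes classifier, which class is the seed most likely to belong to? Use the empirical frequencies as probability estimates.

wheat

barley: (18/94) × (5/18) × (9/18) ≈ 0.0265957
wheat: (76/94) × (7/76) × (42/76) ≈ 0.0411534
Highest score → wheat.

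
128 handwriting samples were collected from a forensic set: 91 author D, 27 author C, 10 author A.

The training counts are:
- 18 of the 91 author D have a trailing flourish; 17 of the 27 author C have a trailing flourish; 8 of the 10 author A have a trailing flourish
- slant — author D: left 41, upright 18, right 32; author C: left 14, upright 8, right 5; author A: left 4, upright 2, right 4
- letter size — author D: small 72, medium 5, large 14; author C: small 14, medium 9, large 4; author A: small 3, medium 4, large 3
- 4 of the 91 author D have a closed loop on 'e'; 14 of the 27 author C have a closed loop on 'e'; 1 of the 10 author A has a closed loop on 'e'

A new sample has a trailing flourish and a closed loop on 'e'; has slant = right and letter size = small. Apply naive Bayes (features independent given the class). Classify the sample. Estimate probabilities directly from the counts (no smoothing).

author C

author D: (91/128) × (18/91) × (32/91) × (72/91) × (4/91) ≈ 0.00171981
author C: (27/128) × (17/27) × (5/27) × (14/27) × (14/27) ≈ 0.00661262
author A: (10/128) × (8/10) × (4/10) × (3/10) × (1/10) = 0.00075
Highest score → author C.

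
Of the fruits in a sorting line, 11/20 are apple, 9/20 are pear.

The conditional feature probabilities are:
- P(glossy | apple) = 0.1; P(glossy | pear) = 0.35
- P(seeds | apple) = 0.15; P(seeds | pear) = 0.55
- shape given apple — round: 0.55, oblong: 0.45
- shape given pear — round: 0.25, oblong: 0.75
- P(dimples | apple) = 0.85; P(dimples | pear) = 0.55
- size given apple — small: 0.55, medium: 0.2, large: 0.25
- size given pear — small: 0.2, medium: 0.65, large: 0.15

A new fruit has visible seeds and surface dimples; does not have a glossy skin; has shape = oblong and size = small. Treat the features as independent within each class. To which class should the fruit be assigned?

apple

apple: 0.55 × (1−0.1) × 0.15 × 0.45 × 0.85 × 0.55 = 0.01562034375
pear: 0.45 × (1−0.35) × 0.55 × 0.75 × 0.55 × 0.2 = 0.0132721875
Highest score → apple.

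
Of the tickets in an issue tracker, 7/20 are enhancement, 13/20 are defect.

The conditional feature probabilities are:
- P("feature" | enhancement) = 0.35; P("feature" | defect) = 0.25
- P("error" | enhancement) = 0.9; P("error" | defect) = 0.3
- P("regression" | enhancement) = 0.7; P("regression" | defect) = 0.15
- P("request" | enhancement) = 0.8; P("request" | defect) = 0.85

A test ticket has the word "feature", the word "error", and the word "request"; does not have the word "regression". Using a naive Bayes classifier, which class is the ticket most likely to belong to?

defect

enhancement: 0.35 × 0.35 × 0.9 × (1−0.7) × 0.8 = 0.02646
defect: 0.65 × 0.25 × 0.3 × (1−0.15) × 0.85 = 0.035221875
Highest score → defect.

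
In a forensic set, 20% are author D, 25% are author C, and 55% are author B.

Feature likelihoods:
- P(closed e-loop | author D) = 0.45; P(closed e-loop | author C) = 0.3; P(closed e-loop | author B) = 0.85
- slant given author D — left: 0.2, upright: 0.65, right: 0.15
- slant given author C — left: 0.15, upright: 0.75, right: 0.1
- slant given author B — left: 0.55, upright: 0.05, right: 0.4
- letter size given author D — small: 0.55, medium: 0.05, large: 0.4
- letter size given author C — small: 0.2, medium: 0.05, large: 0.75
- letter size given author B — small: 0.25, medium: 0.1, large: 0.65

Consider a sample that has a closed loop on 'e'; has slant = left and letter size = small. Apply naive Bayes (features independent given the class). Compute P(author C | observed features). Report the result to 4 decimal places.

0.0294

author D: 0.2 × 0.45 × 0.2 × 0.55 = 0.0099
author C: 0.25 × 0.3 × 0.15 × 0.2 = 0.00225
author B: 0.55 × 0.85 × 0.55 × 0.25 = 0.06428125
P(author C | x) = 0.00225 / 0.07643125 ≈ 0.0294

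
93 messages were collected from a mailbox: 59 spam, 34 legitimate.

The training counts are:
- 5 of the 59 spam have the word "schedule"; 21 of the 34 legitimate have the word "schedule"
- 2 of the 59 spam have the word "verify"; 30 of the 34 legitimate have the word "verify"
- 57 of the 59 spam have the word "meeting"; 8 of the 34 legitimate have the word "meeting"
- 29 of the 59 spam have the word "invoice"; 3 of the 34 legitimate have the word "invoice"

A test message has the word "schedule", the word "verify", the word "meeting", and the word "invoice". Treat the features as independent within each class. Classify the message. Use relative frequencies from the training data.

spam: (59/93) × (5/59) × (2/59) × (57/59) × (29/59) ≈ 0.000865434
legitimate: (34/93) × (21/34) × (30/34) × (8/34) × (3/34) ≈ 0.00413649
Highest score → legitimate.

legitimate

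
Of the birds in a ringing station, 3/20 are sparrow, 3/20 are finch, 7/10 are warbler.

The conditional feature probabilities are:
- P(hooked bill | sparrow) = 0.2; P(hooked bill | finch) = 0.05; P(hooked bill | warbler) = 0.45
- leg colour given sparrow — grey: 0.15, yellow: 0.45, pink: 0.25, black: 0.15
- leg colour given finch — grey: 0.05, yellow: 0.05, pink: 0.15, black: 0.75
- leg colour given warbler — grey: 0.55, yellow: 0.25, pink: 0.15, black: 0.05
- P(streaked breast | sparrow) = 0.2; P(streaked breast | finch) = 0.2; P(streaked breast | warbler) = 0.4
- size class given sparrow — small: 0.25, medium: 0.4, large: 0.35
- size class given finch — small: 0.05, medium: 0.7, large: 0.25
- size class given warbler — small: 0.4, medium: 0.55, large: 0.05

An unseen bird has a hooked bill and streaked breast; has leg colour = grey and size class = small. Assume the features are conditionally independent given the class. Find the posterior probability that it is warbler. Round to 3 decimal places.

0.992

sparrow: 0.15 × 0.2 × 0.15 × 0.2 × 0.25 = 0.000225
finch: 0.15 × 0.05 × 0.05 × 0.2 × 0.05 = 0.00000375
warbler: 0.7 × 0.45 × 0.55 × 0.4 × 0.4 = 0.02772
P(warbler | x) = 0.02772 / 0.02794875 ≈ 0.992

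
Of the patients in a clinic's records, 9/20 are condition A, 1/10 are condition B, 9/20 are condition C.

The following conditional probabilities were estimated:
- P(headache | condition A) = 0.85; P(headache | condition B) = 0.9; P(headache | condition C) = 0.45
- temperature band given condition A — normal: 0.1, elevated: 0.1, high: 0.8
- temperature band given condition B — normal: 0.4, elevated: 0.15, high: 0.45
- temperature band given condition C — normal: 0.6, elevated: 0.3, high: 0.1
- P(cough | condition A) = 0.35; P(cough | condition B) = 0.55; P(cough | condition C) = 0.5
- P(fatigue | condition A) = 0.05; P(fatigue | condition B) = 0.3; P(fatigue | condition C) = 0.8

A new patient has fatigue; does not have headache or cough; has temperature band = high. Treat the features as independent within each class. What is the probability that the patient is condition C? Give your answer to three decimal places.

condition A: 0.45 × (1−0.85) × 0.8 × (1−0.35) × 0.05 = 0.001755
condition B: 0.1 × (1−0.9) × 0.45 × (1−0.55) × 0.3 = 0.0006075
condition C: 0.45 × (1−0.45) × 0.1 × (1−0.5) × 0.8 = 0.0099
P(condition C | x) = 0.0099 / 0.0122625 ≈ 0.807

0.807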